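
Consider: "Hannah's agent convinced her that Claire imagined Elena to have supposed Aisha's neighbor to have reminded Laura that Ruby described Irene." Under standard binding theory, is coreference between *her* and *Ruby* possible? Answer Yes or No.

No

*Ruby* is an R-expression; Principle C requires it to be free (not bound by any c-commanding expression).
— her: object of the matrix clause; the pronoun c-commands the R-expression — coreference blocked (Principle C).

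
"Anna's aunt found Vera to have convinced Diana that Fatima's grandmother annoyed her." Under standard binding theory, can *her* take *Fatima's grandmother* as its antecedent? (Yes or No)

No

*her* is a pronoun; Principle B requires it to be free in its binding domain — the clause headed by 'annoyed'.
— Fatima's grandmother: subject of the clause headed by 'annoyed'; c-commands the pronoun within its binding domain — blocked (Principle B).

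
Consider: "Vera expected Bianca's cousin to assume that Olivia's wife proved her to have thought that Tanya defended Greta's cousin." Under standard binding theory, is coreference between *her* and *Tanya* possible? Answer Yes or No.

*Tanya* is an R-expression; Principle C requires it to be free (not bound by any c-commanding expression).
— her: subject of the clause headed by 'thought'; the pronoun c-commands the R-expression — coreference blocked (Principle C).

No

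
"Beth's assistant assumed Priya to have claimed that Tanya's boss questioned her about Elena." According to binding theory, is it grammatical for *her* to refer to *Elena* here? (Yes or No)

*Elena* is an R-expression; Principle C requires it to be free (not bound by any c-commanding expression).
— her: object of the clause headed by 'questioned'; the pronoun c-commands the R-expression — coreference blocked (Principle C).

No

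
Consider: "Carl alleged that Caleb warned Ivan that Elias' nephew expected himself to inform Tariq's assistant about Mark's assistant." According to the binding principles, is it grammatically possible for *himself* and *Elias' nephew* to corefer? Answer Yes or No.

Yes

*himself* is a reflexive; Principle A requires it to be bound within its binding domain — the clause headed by 'expected'.
— Elias' nephew: subject of the clause headed by 'expected'; c-commands the reflexive within its binding domain — allowed (Principle A).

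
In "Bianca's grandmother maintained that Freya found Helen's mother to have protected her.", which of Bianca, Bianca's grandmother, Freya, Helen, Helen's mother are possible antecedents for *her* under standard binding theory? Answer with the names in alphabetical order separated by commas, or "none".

*her* is a pronoun; Principle B requires it to be free in its binding domain — the clause headed by 'protected'.
— Bianca: possessor inside the subject DP of the matrix clause; does not c-command the pronoun — Principle B does not apply; allowed.
— Bianca's grandmother: subject of the matrix clause; c-commands the pronoun but lies outside its binding domain — allowed.
— Freya: subject of the clause headed by 'found'; c-commands the pronoun but lies outside its binding domain — allowed.
— Helen: possessor inside the subject DP of the clause headed by 'protected'; does not c-command the pronoun — Principle B does not apply; allowed.
— Helen's mother: subject of the clause headed by 'protected'; c-commands the pronoun within its binding domain — blocked (Principle B).

Bianca, Bianca's grandmother, Freya, Helen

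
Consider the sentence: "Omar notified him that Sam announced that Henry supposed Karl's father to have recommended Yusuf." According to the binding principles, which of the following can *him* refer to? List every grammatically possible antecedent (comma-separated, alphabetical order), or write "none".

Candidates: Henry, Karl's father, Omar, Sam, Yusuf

none

*him* is a pronoun; Principle B requires it to be free in its binding domain — the matrix clause.
— Henry: subject of the clause headed by 'supposed'; is c-commanded by the pronoun; coreference would bind this R-expression — blocked (Principle C).
— Karl's father: subject of the clause headed by 'recommended'; is c-commanded by the pronoun; coreference would bind this R-expression — blocked (Principle C).
— Omar: subject of the matrix clause; c-commands the pronoun within its binding domain — blocked (Principle B).
— Sam: subject of the clause headed by 'announced'; is c-commanded by the pronoun; coreference would bind this R-expression — blocked (Principle C).
— Yusuf: object of the clause headed by 'recommended'; is c-commanded by the pronoun; coreference would bind this R-expression — blocked (Principle C).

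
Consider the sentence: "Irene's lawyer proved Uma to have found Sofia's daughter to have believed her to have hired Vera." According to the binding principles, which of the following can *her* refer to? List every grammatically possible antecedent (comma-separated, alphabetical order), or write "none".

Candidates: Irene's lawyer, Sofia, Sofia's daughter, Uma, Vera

*her* is a pronoun; Principle B requires it to be free in its binding domain — the clause headed by 'believed'.
— Irene's lawyer: subject of the matrix clause; c-commands the pronoun but lies outside its binding domain — allowed.
— Sofia: possessor inside the subject DP of the clause headed by 'believed'; does not c-command the pronoun — Principle B does not apply; allowed.
— Sofia's daughter: subject of the clause headed by 'believed'; c-commands the pronoun within its binding domain — blocked (Principle B).
— Uma: subject of the clause headed by 'found'; c-commands the pronoun but lies outside its binding domain — allowed.
— Vera: object of the clause headed by 'hired'; is c-commanded by the pronoun; coreference would bind this R-expression — blocked (Principle C).

Irene's lawyer, Sofia, Uma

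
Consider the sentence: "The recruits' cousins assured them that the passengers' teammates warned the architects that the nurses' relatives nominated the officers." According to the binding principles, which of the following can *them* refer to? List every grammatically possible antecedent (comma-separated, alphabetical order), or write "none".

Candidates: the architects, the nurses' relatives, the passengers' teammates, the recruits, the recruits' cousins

*them* is a pronoun; Principle B requires it to be free in its binding domain — the matrix clause.
— the architects: object of the clause headed by 'warned'; is c-commanded by the pronoun; coreference would bind this R-expression — blocked (Principle C).
— the nurses' relatives: subject of the clause headed by 'nominated'; is c-commanded by the pronoun; coreference would bind this R-expression — blocked (Principle C).
— the passengers' teammates: subject of the clause headed by 'warned'; is c-commanded by the pronoun; coreference would bind this R-expression — blocked (Principle C).
— the recruits: possessor inside the subject DP of the matrix clause; does not c-command the pronoun — Principle B does not apply; allowed.
— the recruits' cousins: subject of the matrix clause; c-commands the pronoun within its binding domain — blocked (Principle B).

the recruits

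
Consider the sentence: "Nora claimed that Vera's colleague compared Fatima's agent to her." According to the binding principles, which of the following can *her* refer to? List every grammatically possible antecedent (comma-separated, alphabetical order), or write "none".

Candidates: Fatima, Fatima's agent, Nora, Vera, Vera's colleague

Fatima, Nora, Vera

*her* is a pronoun; Principle B requires it to be free in its binding domain — the clause headed by 'compared'.
— Fatima: possessor inside the object DP of the clause headed by 'compared'; does not c-command the pronoun — Principle B does not apply; allowed.
— Fatima's agent: object of the clause headed by 'compared'; c-commands the pronoun within its binding domain — blocked (Principle B).
— Nora: subject of the matrix clause; c-commands the pronoun but lies outside its binding domain — allowed.
— Vera: possessor inside the subject DP of the clause headed by 'compared'; does not c-command the pronoun — Principle B does not apply; allowed.
— Vera's colleague: subject of the clause headed by 'compared'; c-commands the pronoun within its binding domain — blocked (Principle B).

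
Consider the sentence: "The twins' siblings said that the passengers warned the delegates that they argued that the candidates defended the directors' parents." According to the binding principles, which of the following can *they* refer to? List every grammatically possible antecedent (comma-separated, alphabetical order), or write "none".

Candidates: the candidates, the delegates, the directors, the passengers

the delegates, the passengers

*they* is a pronoun; Principle B requires it to be free in its binding domain — the clause headed by 'argued'.
— the candidates: subject of the clause headed by 'defended'; is c-commanded by the pronoun; coreference would bind this R-expression — blocked (Principle C).
— the delegates: object of the clause headed by 'warned'; c-commands the pronoun but lies outside its binding domain — allowed.
— the directors: possessor inside the object DP of the clause headed by 'defended'; is c-commanded by the pronoun; coreference would bind this R-expression — blocked (Principle C).
— the passengers: subject of the clause headed by 'warned'; c-commands the pronoun but lies outside its binding domain — allowed.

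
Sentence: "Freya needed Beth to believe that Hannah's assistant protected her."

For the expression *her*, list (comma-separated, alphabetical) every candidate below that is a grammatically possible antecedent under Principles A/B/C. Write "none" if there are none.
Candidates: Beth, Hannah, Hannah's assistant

*her* is a pronoun; Principle B requires it to be free in its binding domain — the clause headed by 'protected'.
— Beth: subject of the clause headed by 'believe'; c-commands the pronoun but lies outside its binding domain — allowed.
— Hannah: possessor inside the subject DP of the clause headed by 'protected'; does not c-command the pronoun — Principle B does not apply; allowed.
— Hannah's assistant: subject of the clause headed by 'protected'; c-commands the pronoun within its binding domain — blocked (Principle B).

Beth, Hannah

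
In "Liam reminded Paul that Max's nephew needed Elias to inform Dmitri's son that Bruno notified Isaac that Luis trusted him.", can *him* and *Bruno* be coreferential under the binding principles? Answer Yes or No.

*Bruno* is an R-expression; Principle C requires it to be free (not bound by any c-commanding expression).
— him: object of the clause headed by 'trusted'; the pronoun does not c-command the R-expression — coreference allowed.

Yes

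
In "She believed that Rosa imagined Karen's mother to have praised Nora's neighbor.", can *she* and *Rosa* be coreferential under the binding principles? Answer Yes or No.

*Rosa* is an R-expression; Principle C requires it to be free (not bound by any c-commanding expression).
— she: subject of the matrix clause; the pronoun c-commands the R-expression — coreference blocked (Principle C).

No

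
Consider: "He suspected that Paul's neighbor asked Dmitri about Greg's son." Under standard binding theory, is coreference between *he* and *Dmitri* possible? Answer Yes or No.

No

*Dmitri* is an R-expression; Principle C requires it to be free (not bound by any c-commanding expression).
— he: subject of the matrix clause; the pronoun c-commands the R-expression — coreference blocked (Principle C).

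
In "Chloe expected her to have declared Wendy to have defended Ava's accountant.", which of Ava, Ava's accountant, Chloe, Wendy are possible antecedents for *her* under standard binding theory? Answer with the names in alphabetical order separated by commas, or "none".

none

*her* is a pronoun; Principle B requires it to be free in its binding domain — the matrix clause.
— Ava: possessor inside the object DP of the clause headed by 'defended'; is c-commanded by the pronoun; coreference would bind this R-expression — blocked (Principle C).
— Ava's accountant: object of the clause headed by 'defended'; is c-commanded by the pronoun; coreference would bind this R-expression — blocked (Principle C).
— Chloe: subject of the matrix clause; c-commands the pronoun within its binding domain — blocked (Principle B).
— Wendy: subject of the clause headed by 'defended'; is c-commanded by the pronoun; coreference would bind this R-expression — blocked (Principle C).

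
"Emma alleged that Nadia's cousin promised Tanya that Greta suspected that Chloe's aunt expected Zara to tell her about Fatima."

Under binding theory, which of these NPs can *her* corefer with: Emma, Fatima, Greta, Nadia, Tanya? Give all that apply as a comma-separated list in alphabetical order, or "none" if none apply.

*her* is a pronoun; Principle B requires it to be free in its binding domain — the clause headed by 'tell'.
— Emma: subject of the matrix clause; c-commands the pronoun but lies outside its binding domain — allowed.
— Fatima: second object of the clause headed by 'tell'; is c-commanded by the pronoun; coreference would bind this R-expression — blocked (Principle C).
— Greta: subject of the clause headed by 'suspected'; c-commands the pronoun but lies outside its binding domain — allowed.
— Nadia: possessor inside the subject DP of the clause headed by 'promised'; does not c-command the pronoun — Principle B does not apply; allowed.
— Tanya: object of the clause headed by 'promised'; c-commands the pronoun but lies outside its binding domain — allowed.

Emma, Greta, Nadia, Tanya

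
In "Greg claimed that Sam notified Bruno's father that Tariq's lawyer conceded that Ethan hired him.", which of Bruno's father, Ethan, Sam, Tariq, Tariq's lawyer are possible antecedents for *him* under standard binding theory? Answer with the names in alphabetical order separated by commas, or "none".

Bruno's father, Sam, Tariq, Tariq's lawyer

*him* is a pronoun; Principle B requires it to be free in its binding domain — the clause headed by 'hired'.
— Bruno's father: object of the clause headed by 'notified'; c-commands the pronoun but lies outside its binding domain — allowed.
— Ethan: subject of the clause headed by 'hired'; c-commands the pronoun within its binding domain — blocked (Principle B).
— Sam: subject of the clause headed by 'notified'; c-commands the pronoun but lies outside its binding domain — allowed.
— Tariq: possessor inside the subject DP of the clause headed by 'conceded'; does not c-command the pronoun — Principle B does not apply; allowed.
— Tariq's lawyer: subject of the clause headed by 'conceded'; c-commands the pronoun but lies outside its binding domain — allowed.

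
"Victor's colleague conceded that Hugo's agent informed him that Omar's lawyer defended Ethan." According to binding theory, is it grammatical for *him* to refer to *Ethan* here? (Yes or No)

No

*Ethan* is an R-expression; Principle C requires it to be free (not bound by any c-commanding expression).
— him: object of the clause headed by 'informed'; the pronoun c-commands the R-expression — coreference blocked (Principle C).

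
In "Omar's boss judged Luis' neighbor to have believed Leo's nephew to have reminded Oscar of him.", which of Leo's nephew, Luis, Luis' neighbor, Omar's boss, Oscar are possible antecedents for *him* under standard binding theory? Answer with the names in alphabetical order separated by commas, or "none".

*him* is a pronoun; Principle B requires it to be free in its binding domain — the clause headed by 'reminded'.
— Leo's nephew: subject of the clause headed by 'reminded'; c-commands the pronoun within its binding domain — blocked (Principle B).
— Luis: possessor inside the subject DP of the clause headed by 'believed'; does not c-command the pronoun — Principle B does not apply; allowed.
— Luis' neighbor: subject of the clause headed by 'believed'; c-commands the pronoun but lies outside its binding domain — allowed.
— Omar's boss: subject of the matrix clause; c-commands the pronoun but lies outside its binding domain — allowed.
— Oscar: object of the clause headed by 'reminded'; c-commands the pronoun within its binding domain — blocked (Principle B).

Luis, Luis' neighbor, Omar's boss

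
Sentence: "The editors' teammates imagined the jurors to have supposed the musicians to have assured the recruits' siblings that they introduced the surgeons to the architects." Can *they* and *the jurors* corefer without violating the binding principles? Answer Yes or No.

Yes

*the jurors* is an R-expression; Principle C requires it to be free (not bound by any c-commanding expression).
— they: subject of the clause headed by 'introduced'; the pronoun does not c-command the R-expression — coreference allowed.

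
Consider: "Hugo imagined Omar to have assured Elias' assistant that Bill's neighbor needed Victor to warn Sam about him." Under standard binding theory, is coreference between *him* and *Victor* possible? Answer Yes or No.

*Victor* is an R-expression; Principle C requires it to be free (not bound by any c-commanding expression).
— him: second object of the clause headed by 'warn'; the R-expression locally c-commands the pronoun — coreference blocked (Principle B on the pronoun).

No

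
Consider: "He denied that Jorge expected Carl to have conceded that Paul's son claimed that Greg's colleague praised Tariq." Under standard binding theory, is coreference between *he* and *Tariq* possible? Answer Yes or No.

No

*Tariq* is an R-expression; Principle C requires it to be free (not bound by any c-commanding expression).
— he: subject of the matrix clause; the pronoun c-commands the R-expression — coreference blocked (Principle C).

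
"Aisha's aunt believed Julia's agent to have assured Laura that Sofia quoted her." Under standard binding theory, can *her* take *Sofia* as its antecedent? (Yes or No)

No

*her* is a pronoun; Principle B requires it to be free in its binding domain — the clause headed by 'quoted'.
— Sofia: subject of the clause headed by 'quoted'; c-commands the pronoun within its binding domain — blocked (Principle B).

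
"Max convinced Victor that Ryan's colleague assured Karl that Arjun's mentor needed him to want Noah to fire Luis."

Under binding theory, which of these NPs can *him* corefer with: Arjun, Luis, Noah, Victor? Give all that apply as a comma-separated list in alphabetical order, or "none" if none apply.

*him* is a pronoun; Principle B requires it to be free in its binding domain — the clause headed by 'needed'.
— Arjun: possessor inside the subject DP of the clause headed by 'needed'; does not c-command the pronoun — Principle B does not apply; allowed.
— Luis: object of the clause headed by 'fire'; is c-commanded by the pronoun; coreference would bind this R-expression — blocked (Principle C).
— Noah: subject of the clause headed by 'fire'; is c-commanded by the pronoun; coreference would bind this R-expression — blocked (Principle C).
— Victor: object of the matrix clause; c-commands the pronoun but lies outside its binding domain — allowed.

Arjun, Victor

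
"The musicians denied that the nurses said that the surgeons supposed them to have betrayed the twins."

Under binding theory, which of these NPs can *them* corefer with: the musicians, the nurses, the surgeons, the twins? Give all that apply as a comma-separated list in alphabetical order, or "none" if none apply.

the musicians, the nurses

*them* is a pronoun; Principle B requires it to be free in its binding domain — the clause headed by 'supposed'.
— the musicians: subject of the matrix clause; c-commands the pronoun but lies outside its binding domain — allowed.
— the nurses: subject of the clause headed by 'said'; c-commands the pronoun but lies outside its binding domain — allowed.
— the surgeons: subject of the clause headed by 'supposed'; c-commands the pronoun within its binding domain — blocked (Principle B).
— the twins: object of the clause headed by 'betrayed'; is c-commanded by the pronoun; coreference would bind this R-expression — blocked (Principle C).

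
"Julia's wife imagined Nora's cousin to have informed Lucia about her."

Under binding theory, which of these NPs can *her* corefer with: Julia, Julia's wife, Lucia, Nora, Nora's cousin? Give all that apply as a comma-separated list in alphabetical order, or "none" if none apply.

*her* is a pronoun; Principle B requires it to be free in its binding domain — the clause headed by 'informed'.
— Julia: possessor inside the subject DP of the matrix clause; does not c-command the pronoun — Principle B does not apply; allowed.
— Julia's wife: subject of the matrix clause; c-commands the pronoun but lies outside its binding domain — allowed.
— Lucia: object of the clause headed by 'informed'; c-commands the pronoun within its binding domain — blocked (Principle B).
— Nora: possessor inside the subject DP of the clause headed by 'informed'; does not c-command the pronoun — Principle B does not apply; allowed.
— Nora's cousin: subject of the clause headed by 'informed'; c-commands the pronoun within its binding domain — blocked (Principle B).

Julia, Julia's wife, Nora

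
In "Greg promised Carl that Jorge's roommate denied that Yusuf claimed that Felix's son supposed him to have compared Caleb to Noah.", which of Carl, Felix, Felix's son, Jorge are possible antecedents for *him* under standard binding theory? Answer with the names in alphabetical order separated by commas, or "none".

*him* is a pronoun; Principle B requires it to be free in its binding domain — the clause headed by 'supposed'.
— Carl: object of the matrix clause; c-commands the pronoun but lies outside its binding domain — allowed.
— Felix: possessor inside the subject DP of the clause headed by 'supposed'; does not c-command the pronoun — Principle B does not apply; allowed.
— Felix's son: subject of the clause headed by 'supposed'; c-commands the pronoun within its binding domain — blocked (Principle B).
— Jorge: possessor inside the subject DP of the clause headed by 'denied'; does not c-command the pronoun — Principle B does not apply; allowed.

Carl, Felix, Jorge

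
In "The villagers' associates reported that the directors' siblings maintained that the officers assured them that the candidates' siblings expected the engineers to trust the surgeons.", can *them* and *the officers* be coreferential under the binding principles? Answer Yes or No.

No

*the officers* is an R-expression; Principle C requires it to be free (not bound by any c-commanding expression).
— them: object of the clause headed by 'assured'; the R-expression locally c-commands the pronoun — coreference blocked (Principle B on the pronoun).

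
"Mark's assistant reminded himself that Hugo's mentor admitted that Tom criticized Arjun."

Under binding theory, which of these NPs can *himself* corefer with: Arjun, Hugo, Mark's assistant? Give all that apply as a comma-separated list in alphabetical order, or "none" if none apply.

Mark's assistant

*himself* is a reflexive; Principle A requires it to be bound within its binding domain — the matrix clause.
— Arjun: object of the clause headed by 'criticized'; does not c-command the reflexive — cannot bind it (Principle A).
— Hugo: possessor inside the subject DP of the clause headed by 'admitted'; does not c-command the reflexive — cannot bind it (Principle A).
— Mark's assistant: subject of the matrix clause; c-commands the reflexive within its binding domain — allowed (Principle A).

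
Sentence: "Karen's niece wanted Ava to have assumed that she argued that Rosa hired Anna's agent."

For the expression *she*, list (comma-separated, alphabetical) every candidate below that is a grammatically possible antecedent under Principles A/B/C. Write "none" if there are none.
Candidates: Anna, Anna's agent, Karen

Karen

*she* is a pronoun; Principle B requires it to be free in its binding domain — the clause headed by 'argued'.
— Anna: possessor inside the object DP of the clause headed by 'hired'; is c-commanded by the pronoun; coreference would bind this R-expression — blocked (Principle C).
— Anna's agent: object of the clause headed by 'hired'; is c-commanded by the pronoun; coreference would bind this R-expression — blocked (Principle C).
— Karen: possessor inside the subject DP of the matrix clause; does not c-command the pronoun — Principle B does not apply; allowed.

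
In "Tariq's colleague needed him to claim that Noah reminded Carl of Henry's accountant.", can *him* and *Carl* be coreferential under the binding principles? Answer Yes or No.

No

*Carl* is an R-expression; Principle C requires it to be free (not bound by any c-commanding expression).
— him: subject of the clause headed by 'claim'; the pronoun c-commands the R-expression — coreference blocked (Principle C).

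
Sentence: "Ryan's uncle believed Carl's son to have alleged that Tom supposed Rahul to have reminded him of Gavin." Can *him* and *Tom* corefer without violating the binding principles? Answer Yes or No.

*Tom* is an R-expression; Principle C requires it to be free (not bound by any c-commanding expression).
— him: object of the clause headed by 'reminded'; the pronoun does not c-command the R-expression — coreference allowed.

Yes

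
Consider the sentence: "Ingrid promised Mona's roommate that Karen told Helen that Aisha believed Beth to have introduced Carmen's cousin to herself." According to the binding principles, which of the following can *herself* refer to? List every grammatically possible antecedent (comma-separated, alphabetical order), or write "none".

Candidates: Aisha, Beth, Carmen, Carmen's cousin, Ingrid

Beth, Carmen's cousin

*herself* is a reflexive; Principle A requires it to be bound within its binding domain — the clause headed by 'introduced'.
— Aisha: subject of the clause headed by 'believed'; c-commands the reflexive but lies outside its binding domain — cannot bind it (Principle A).
— Beth: subject of the clause headed by 'introduced'; c-commands the reflexive within its binding domain — allowed (Principle A).
— Carmen: possessor inside the object DP of the clause headed by 'introduced'; does not c-command the reflexive — cannot bind it (Principle A).
— Carmen's cousin: object of the clause headed by 'introduced'; c-commands the reflexive within its binding domain — allowed (Principle A).
— Ingrid: subject of the matrix clause; c-commands the reflexive but lies outside its binding domain — cannot bind it (Principle A).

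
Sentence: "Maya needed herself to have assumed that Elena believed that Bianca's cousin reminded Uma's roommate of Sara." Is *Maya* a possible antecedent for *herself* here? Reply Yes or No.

Yes

*herself* is a reflexive; Principle A requires it to be bound within its binding domain — the matrix clause.
— Maya: subject of the matrix clause; c-commands the reflexive within its binding domain — allowed (Principle A).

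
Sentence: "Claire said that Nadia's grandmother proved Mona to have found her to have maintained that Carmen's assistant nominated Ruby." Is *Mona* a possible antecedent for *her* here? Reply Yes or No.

*her* is a pronoun; Principle B requires it to be free in its binding domain — the clause headed by 'found'.
— Mona: subject of the clause headed by 'found'; c-commands the pronoun within its binding domain — blocked (Principle B).

No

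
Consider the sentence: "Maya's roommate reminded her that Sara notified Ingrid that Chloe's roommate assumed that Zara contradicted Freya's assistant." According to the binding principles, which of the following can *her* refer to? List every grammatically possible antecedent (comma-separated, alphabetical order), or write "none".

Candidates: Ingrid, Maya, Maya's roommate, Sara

Maya

*her* is a pronoun; Principle B requires it to be free in its binding domain — the matrix clause.
— Ingrid: object of the clause headed by 'notified'; is c-commanded by the pronoun; coreference would bind this R-expression — blocked (Principle C).
— Maya: possessor inside the subject DP of the matrix clause; does not c-command the pronoun — Principle B does not apply; allowed.
— Maya's roommate: subject of the matrix clause; c-commands the pronoun within its binding domain — blocked (Principle B).
— Sara: subject of the clause headed by 'notified'; is c-commanded by the pronoun; coreference would bind this R-expression — blocked (Principle C).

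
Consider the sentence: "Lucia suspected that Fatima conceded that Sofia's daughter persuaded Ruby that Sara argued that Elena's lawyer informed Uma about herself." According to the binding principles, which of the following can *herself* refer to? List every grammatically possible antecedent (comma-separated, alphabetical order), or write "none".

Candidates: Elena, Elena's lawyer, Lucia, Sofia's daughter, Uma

Elena's lawyer, Uma

*herself* is a reflexive; Principle A requires it to be bound within its binding domain — the clause headed by 'informed'.
— Elena: possessor inside the subject DP of the clause headed by 'informed'; does not c-command the reflexive — cannot bind it (Principle A).
— Elena's lawyer: subject of the clause headed by 'informed'; c-commands the reflexive within its binding domain — allowed (Principle A).
— Lucia: subject of the matrix clause; c-commands the reflexive but lies outside its binding domain — cannot bind it (Principle A).
— Sofia's daughter: subject of the clause headed by 'persuaded'; c-commands the reflexive but lies outside its binding domain — cannot bind it (Principle A).
— Uma: object of the clause headed by 'informed'; c-commands the reflexive within its binding domain — allowed (Principle A).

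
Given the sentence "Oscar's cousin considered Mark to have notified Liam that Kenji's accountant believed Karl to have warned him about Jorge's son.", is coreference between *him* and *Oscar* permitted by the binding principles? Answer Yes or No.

Yes

*him* is a pronoun; Principle B requires it to be free in its binding domain — the clause headed by 'warned'.
— Oscar: possessor inside the subject DP of the matrix clause; does not c-command the pronoun — Principle B does not apply; allowed.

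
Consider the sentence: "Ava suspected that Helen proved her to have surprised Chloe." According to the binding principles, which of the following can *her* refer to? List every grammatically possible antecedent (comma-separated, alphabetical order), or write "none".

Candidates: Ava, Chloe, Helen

*her* is a pronoun; Principle B requires it to be free in its binding domain — the clause headed by 'proved'.
— Ava: subject of the matrix clause; c-commands the pronoun but lies outside its binding domain — allowed.
— Chloe: object of the clause headed by 'surprised'; is c-commanded by the pronoun; coreference would bind this R-expression — blocked (Principle C).
— Helen: subject of the clause headed by 'proved'; c-commands the pronoun within its binding domain — blocked (Principle B).

Ava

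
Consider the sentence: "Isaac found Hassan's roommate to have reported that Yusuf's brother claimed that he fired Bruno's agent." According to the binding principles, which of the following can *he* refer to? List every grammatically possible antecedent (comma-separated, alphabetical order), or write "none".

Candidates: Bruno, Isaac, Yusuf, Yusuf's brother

Isaac, Yusuf, Yusuf's brother

*he* is a pronoun; Principle B requires it to be free in its binding domain — the clause headed by 'fired'.
— Bruno: possessor inside the object DP of the clause headed by 'fired'; is c-commanded by the pronoun; coreference would bind this R-expression — blocked (Principle C).
— Isaac: subject of the matrix clause; c-commands the pronoun but lies outside its binding domain — allowed.
— Yusuf: possessor inside the subject DP of the clause headed by 'claimed'; does not c-command the pronoun — Principle B does not apply; allowed.
— Yusuf's brother: subject of the clause headed by 'claimed'; c-commands the pronoun but lies outside its binding domain — allowed.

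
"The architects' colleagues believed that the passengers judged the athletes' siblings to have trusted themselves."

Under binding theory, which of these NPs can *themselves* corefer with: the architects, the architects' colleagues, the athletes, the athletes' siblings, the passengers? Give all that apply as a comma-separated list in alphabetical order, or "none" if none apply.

the athletes' siblings

*themselves* is a reflexive; Principle A requires it to be bound within its binding domain — the clause headed by 'trusted'.
— the architects: possessor inside the subject DP of the matrix clause; does not c-command the reflexive — cannot bind it (Principle A).
— the architects' colleagues: subject of the matrix clause; c-commands the reflexive but lies outside its binding domain — cannot bind it (Principle A).
— the athletes: possessor inside the subject DP of the clause headed by 'trusted'; does not c-command the reflexive — cannot bind it (Principle A).
— the athletes' siblings: subject of the clause headed by 'trusted'; c-commands the reflexive within its binding domain — allowed (Principle A).
— the passengers: subject of the clause headed by 'judged'; c-commands the reflexive but lies outside its binding domain — cannot bind it (Principle A).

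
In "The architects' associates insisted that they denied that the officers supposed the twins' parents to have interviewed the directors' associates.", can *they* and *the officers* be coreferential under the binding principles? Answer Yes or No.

*the officers* is an R-expression; Principle C requires it to be free (not bound by any c-commanding expression).
— they: subject of the clause headed by 'denied'; the pronoun c-commands the R-expression — coreference blocked (Principle C).

No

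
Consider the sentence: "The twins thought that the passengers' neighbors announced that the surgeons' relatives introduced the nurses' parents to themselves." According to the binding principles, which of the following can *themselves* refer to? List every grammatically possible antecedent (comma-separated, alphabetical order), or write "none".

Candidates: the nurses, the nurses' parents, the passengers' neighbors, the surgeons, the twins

*themselves* is a reflexive; Principle A requires it to be bound within its binding domain — the clause headed by 'introduced'.
— the nurses: possessor inside the object DP of the clause headed by 'introduced'; does not c-command the reflexive — cannot bind it (Principle A).
— the nurses' parents: object of the clause headed by 'introduced'; c-commands the reflexive within its binding domain — allowed (Principle A).
— the passengers' neighbors: subject of the clause headed by 'announced'; c-commands the reflexive but lies outside its binding domain — cannot bind it (Principle A).
— the surgeons: possessor inside the subject DP of the clause headed by 'introduced'; does not c-command the reflexive — cannot bind it (Principle A).
— the twins: subject of the matrix clause; c-commands the reflexive but lies outside its binding domain — cannot bind it (Principle A).

the nurses' parents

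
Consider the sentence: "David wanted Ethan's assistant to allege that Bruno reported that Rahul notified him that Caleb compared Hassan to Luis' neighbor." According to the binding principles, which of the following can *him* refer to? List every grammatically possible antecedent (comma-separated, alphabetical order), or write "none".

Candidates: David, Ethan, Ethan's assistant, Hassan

David, Ethan, Ethan's assistant

*him* is a pronoun; Principle B requires it to be free in its binding domain — the clause headed by 'notified'.
— David: subject of the matrix clause; c-commands the pronoun but lies outside its binding domain — allowed.
— Ethan: possessor inside the subject DP of the clause headed by 'allege'; does not c-command the pronoun — Principle B does not apply; allowed.
— Ethan's assistant: subject of the clause headed by 'allege'; c-commands the pronoun but lies outside its binding domain — allowed.
— Hassan: object of the clause headed by 'compared'; is c-commanded by the pronoun; coreference would bind this R-expression — blocked (Principle C).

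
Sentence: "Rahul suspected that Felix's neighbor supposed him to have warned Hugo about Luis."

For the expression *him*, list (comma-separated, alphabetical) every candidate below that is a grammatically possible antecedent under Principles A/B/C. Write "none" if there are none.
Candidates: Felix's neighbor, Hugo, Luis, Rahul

*him* is a pronoun; Principle B requires it to be free in its binding domain — the clause headed by 'supposed'.
— Felix's neighbor: subject of the clause headed by 'supposed'; c-commands the pronoun within its binding domain — blocked (Principle B).
— Hugo: object of the clause headed by 'warned'; is c-commanded by the pronoun; coreference would bind this R-expression — blocked (Principle C).
— Luis: second object of the clause headed by 'warned'; is c-commanded by the pronoun; coreference would bind this R-expression — blocked (Principle C).
— Rahul: subject of the matrix clause; c-commands the pronoun but lies outside its binding domain — allowed.

Rahul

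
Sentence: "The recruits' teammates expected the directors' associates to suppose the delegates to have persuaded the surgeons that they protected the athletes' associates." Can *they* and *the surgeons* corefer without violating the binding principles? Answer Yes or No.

Yes

*the surgeons* is an R-expression; Principle C requires it to be free (not bound by any c-commanding expression).
— they: subject of the clause headed by 'protected'; the pronoun does not c-command the R-expression — coreference allowed.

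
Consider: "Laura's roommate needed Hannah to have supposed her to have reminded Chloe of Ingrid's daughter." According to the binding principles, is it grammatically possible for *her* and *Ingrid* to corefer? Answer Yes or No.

*her* is a pronoun; Principle B requires it to be free in its binding domain — the clause headed by 'supposed'.
— Ingrid: possessor inside the second object DP of the clause headed by 'reminded'; is c-commanded by the pronoun; coreference would bind this R-expression — blocked (Principle C).

No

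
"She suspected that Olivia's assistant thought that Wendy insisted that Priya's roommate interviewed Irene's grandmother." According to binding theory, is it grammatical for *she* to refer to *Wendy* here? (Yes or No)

No

*Wendy* is an R-expression; Principle C requires it to be free (not bound by any c-commanding expression).
— she: subject of the matrix clause; the pronoun c-commands the R-expression — coreference blocked (Principle C).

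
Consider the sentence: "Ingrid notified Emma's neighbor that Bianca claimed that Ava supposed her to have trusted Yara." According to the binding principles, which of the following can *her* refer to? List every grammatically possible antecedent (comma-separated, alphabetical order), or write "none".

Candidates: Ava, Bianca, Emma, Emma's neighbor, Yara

*her* is a pronoun; Principle B requires it to be free in its binding domain — the clause headed by 'supposed'.
— Ava: subject of the clause headed by 'supposed'; c-commands the pronoun within its binding domain — blocked (Principle B).
— Bianca: subject of the clause headed by 'claimed'; c-commands the pronoun but lies outside its binding domain — allowed.
— Emma: possessor inside the object DP of the matrix clause; does not c-command the pronoun — Principle B does not apply; allowed.
— Emma's neighbor: object of the matrix clause; c-commands the pronoun but lies outside its binding domain — allowed.
— Yara: object of the clause headed by 'trusted'; is c-commanded by the pronoun; coreference would bind this R-expression — blocked (Principle C).

Bianca, Emma, Emma's neighbor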